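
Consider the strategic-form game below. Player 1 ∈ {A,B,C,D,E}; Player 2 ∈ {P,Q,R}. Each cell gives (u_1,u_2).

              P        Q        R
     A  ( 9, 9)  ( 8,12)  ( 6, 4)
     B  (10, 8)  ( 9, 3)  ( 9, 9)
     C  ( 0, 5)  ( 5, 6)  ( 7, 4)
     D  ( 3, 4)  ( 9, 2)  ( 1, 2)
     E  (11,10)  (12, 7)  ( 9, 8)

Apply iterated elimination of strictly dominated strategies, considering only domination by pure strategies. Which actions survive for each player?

IESDS → P1:{B,E} P2:{P,R}

P1 drop A (B beats it: P:10>9 Q:9>8 R:9>6)
P1 drop C (B beats it: P:10>0 Q:9>5 R:9>7)
P1 drop D (E beats it: P:11>3 Q:12>9 R:9>1)
P2 drop Q (P beats it: B:8>3 E:10>7)
P1→{B,E} P2→{P,R}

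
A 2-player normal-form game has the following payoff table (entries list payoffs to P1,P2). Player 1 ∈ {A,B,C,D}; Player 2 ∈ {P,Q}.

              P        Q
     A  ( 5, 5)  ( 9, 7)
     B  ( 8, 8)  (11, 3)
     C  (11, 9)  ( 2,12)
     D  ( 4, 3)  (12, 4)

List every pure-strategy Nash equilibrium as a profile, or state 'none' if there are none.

NE set: (D,Q)

(A,P): not NE [P1→C gives 11>5; P2→Q gives 7>5]
(A,Q): not NE [P1→D gives 12>9]
(B,P): not NE [P1→C gives 11>8]
(B,Q): not NE [P1→D gives 12>11; P2→P gives 8>3]
(C,P): not NE [P2→Q gives 12>9]
(C,Q): not NE [P1→D gives 12>2]
(D,P): not NE [P1→C gives 11>4; P2→Q gives 4>3]
(D,Q): NE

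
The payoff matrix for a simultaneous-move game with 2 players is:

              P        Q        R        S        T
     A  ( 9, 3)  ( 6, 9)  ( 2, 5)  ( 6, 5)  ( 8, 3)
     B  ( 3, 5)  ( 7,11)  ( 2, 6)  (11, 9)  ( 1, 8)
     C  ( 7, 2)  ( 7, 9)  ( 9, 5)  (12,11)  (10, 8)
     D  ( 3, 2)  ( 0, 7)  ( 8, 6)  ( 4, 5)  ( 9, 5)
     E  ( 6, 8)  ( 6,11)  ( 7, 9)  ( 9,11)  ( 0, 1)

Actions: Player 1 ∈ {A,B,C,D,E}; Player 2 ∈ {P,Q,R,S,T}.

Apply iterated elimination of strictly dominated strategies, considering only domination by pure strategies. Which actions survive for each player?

IESDS → P1:{B,C} P2:{Q,S}

P1 drop D (C beats it: P:7>3 Q:7>0 R:9>8 S:12>4 T:10>9)
P1 drop E (C beats it: P:7>6 Q:7>6 R:9>7 S:12>9 T:10>0)
P2 drop P (Q beats it: A:9>3 B:11>5 C:9>2)
P1 drop A (C beats it: Q:7>6 R:9>2 S:12>6 T:10>8)
P2 drop R (Q beats it: B:11>6 C:9>5)
P2 drop T (Q beats it: B:11>8 C:9>8)
P1→{B,C} P2→{Q,S}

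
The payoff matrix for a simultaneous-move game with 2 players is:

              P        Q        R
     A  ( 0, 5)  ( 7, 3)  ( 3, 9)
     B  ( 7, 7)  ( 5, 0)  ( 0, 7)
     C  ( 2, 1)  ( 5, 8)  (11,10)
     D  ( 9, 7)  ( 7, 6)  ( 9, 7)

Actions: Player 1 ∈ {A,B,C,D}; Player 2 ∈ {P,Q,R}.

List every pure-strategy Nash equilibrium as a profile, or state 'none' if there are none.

Nash profiles: (C,R), (D,P)

(A,P): not NE [P1→D gives 9>0; P2→R gives 9>5]
(A,Q): not NE [P2→R gives 9>3]
(A,R): not NE [P1→C gives 11>3]
(B,P): not NE [P1→D gives 9>7]
(B,Q): not NE [P1→D gives 7>5; P2→R gives 7>0]
(B,R): not NE [P1→C gives 11>0]
(C,P): not NE [P1→D gives 9>2; P2→R gives 10>1]
(C,Q): not NE [P1→D gives 7>5; P2→R gives 10>8]
(C,R): NE
(D,P): NE
(D,Q): not NE [P2→R gives 7>6]
(D,R): not NE [P1→C gives 11>9]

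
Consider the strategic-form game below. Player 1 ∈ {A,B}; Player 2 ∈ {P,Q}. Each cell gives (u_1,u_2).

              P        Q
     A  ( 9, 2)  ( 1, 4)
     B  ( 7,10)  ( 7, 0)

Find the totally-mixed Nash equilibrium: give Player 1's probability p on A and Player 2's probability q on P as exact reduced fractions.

p=5/6, q=3/4

P1 indiff ⇒ q·9+(1-q)·1 = q·7+(1-q)·7 ⇒ q(2) = (1-q)(6) ⇒ q = 3/4
P2 indiff ⇒ p·2+(1-p)·10 = p·4+(1-p)·0 ⇒ p(-2) = (1-p)(-10) ⇒ p = 5/6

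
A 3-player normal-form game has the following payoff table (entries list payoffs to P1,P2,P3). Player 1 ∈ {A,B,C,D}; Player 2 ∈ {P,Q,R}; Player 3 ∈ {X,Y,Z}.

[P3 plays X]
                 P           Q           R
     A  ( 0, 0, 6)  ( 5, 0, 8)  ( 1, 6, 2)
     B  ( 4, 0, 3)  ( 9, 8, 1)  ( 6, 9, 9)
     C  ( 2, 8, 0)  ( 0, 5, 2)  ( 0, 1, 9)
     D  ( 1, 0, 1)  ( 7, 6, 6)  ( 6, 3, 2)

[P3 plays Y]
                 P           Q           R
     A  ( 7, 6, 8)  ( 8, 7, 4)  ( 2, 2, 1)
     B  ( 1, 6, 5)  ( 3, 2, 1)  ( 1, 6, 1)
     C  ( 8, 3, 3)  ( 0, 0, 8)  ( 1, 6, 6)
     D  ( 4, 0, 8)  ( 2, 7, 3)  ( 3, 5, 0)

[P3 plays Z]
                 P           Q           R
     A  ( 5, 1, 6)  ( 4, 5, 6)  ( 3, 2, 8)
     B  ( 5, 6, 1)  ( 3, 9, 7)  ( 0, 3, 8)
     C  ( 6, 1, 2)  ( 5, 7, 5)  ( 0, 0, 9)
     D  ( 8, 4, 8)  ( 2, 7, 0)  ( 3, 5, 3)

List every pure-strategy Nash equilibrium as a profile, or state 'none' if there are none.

PSNE = {(B,R,X)}

(A,P,X): not NE [P1→B gives 4>0; P2→R gives 6>0; P3→Y gives 8>6]
(A,P,Y): not NE [P1→C gives 8>7; P2→Q gives 7>6]
(A,P,Z): not NE [P1→D gives 8>5; P2→Q gives 5>1; P3→Y gives 8>6]
(A,Q,X): not NE [P1→B gives 9>5; P2→R gives 6>0]
(A,Q,Y): not NE [P3→X gives 8>4]
(A,Q,Z): not NE [P1→C gives 5>4; P3→X gives 8>6]
(A,R,X): not NE [P1→D gives 6>1; P3→Z gives 8>2]
(A,R,Y): not NE [P1→D gives 3>2; P2→Q gives 7>2; P3→Z gives 8>1]
(A,R,Z): not NE [P2→Q gives 5>2]
(B,P,X): not NE [P2→R gives 9>0; P3→Y gives 5>3]
(B,P,Y): not NE [P1→C gives 8>1]
(B,P,Z): not NE [P1→D gives 8>5; P2→Q gives 9>6; P3→Y gives 5>1]
(B,Q,X): not NE [P2→R gives 9>8; P3→Z gives 7>1]
(B,Q,Y): not NE [P1→A gives 8>3; P2→R gives 6>2; P3→Z gives 7>1]
(B,Q,Z): not NE [P1→C gives 5>3]
(B,R,X): NE
(B,R,Y): not NE [P1→D gives 3>1; P3→X gives 9>1]
(B,R,Z): not NE [P1→D gives 3>0; P2→Q gives 9>3; P3→X gives 9>8]
(C,P,X): not NE [P1→B gives 4>2; P3→Y gives 3>0]
(C,P,Y): not NE [P2→R gives 6>3]
(C,P,Z): not NE [P1→D gives 8>6; P2→Q gives 7>1; P3→Y gives 3>2]
(C,Q,X): not NE [P1→B gives 9>0; P2→P gives 8>5; P3→Y gives 8>2]
(C,Q,Y): not NE [P1→A gives 8>0; P2→R gives 6>0]
(C,Q,Z): not NE [P3→Y gives 8>5]
(C,R,X): not NE [P1→D gives 6>0; P2→P gives 8>1]
(C,R,Y): not NE [P1→D gives 3>1; P3→Z gives 9>6]
(C,R,Z): not NE [P1→D gives 3>0; P2→Q gives 7>0]
(D,P,X): not NE [P1→B gives 4>1; P2→Q gives 6>0; P3→Z gives 8>1]
(D,P,Y): not NE [P1→C gives 8>4; P2→Q gives 7>0]
(D,P,Z): not NE [P2→Q gives 7>4]
(D,Q,X): not NE [P1→B gives 9>7]
(D,Q,Y): not NE [P1→A gives 8>2; P3→X gives 6>3]
(D,Q,Z): not NE [P1→C gives 5>2; P3→X gives 6>0]
(D,R,X): not NE [P2→Q gives 6>3; P3→Z gives 3>2]
(D,R,Y): not NE [P2→Q gives 7>5; P3→Z gives 3>0]
(D,R,Z): not NE [P2→Q gives 7>5]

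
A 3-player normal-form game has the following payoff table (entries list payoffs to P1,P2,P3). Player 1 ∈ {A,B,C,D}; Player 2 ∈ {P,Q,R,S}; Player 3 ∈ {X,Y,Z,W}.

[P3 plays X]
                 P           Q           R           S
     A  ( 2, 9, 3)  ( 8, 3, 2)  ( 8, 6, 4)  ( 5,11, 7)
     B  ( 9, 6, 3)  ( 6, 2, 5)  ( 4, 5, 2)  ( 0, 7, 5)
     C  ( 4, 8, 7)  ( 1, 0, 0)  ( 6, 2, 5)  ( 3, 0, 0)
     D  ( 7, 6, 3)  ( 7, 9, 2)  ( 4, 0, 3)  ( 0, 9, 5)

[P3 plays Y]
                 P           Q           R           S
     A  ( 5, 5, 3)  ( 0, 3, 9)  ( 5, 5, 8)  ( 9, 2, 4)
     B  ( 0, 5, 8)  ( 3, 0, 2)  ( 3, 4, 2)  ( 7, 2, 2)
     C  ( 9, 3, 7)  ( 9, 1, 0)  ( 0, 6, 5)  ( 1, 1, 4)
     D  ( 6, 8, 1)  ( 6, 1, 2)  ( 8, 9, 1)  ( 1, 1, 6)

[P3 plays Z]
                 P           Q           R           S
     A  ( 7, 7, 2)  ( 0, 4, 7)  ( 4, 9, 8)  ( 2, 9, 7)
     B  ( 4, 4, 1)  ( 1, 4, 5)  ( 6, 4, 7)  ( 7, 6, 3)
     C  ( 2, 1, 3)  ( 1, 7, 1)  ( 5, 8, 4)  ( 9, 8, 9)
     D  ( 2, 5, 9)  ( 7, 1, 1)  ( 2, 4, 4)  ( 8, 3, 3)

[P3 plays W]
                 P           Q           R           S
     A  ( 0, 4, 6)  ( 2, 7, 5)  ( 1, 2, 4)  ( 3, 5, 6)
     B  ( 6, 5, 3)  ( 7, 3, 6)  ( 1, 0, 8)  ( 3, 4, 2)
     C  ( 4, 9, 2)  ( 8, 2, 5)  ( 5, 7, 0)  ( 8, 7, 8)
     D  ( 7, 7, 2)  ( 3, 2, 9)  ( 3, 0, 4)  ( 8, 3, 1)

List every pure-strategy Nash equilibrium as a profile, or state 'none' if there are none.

(A,P,X): not NE [P1→B gives 9>2; P2→S gives 11>9; P3→W gives 6>3]
(A,P,Y): not NE [P1→C gives 9>5; P3→W gives 6>3]
(A,P,Z): not NE [P2→S gives 9>7; P3→W gives 6>2]
(A,P,W): not NE [P1→D gives 7>0; P2→Q gives 7>4]
(A,Q,X): not NE [P2→S gives 11>3; P3→Y gives 9>2]
(A,Q,Y): not NE [P1→C gives 9>0; P2→R gives 5>3]
(A,Q,Z): not NE [P1→D gives 7>0; P2→S gives 9>4; P3→Y gives 9>7]
(A,Q,W): not NE [P1→C gives 8>2; P3→Y gives 9>5]
(A,R,X): not NE [P2→S gives 11>6; P3→Z gives 8>4]
(A,R,Y): not NE [P1→D gives 8>5]
(A,R,Z): not NE [P1→B gives 6>4]
(A,R,W): not NE [P1→C gives 5>1; P2→Q gives 7>2; P3→Z gives 8>4]
(A,S,X): NE
(A,S,Y): not NE [P2→R gives 5>2; P3→Z gives 7>4]
(A,S,Z): not NE [P1→C gives 9>2]
(A,S,W): not NE [P1→D gives 8>3; P2→Q gives 7>5; P3→Z gives 7>6]
(B,P,X): not NE [P2→S gives 7>6; P3→Y gives 8>3]
(B,P,Y): not NE [P1→C gives 9>0]
(B,P,Z): not NE [P1→A gives 7>4; P2→S gives 6>4; P3→Y gives 8>1]
(B,P,W): not NE [P1→D gives 7>6; P3→Y gives 8>3]
(B,Q,X): not NE [P1→A gives 8>6; P2→S gives 7>2; P3→W gives 6>5]
(B,Q,Y): not NE [P1→C gives 9>3; P2→P gives 5>0; P3→W gives 6>2]
(B,Q,Z): not NE [P1→D gives 7>1; P2→S gives 6>4; P3→W gives 6>5]
(B,Q,W): not NE [P1→C gives 8>7; P2→P gives 5>3]
(B,R,X): not NE [P1→A gives 8>4; P2→S gives 7>5; P3→W gives 8>2]
(B,R,Y): not NE [P1→D gives 8>3; P2→P gives 5>4; P3→W gives 8>2]
(B,R,Z): not NE [P2→S gives 6>4; P3→W gives 8>7]
(B,R,W): not NE [P1→C gives 5>1; P2→P gives 5>0]
(B,S,X): not NE [P1→A gives 5>0]
(B,S,Y): not NE [P1→A gives 9>7; P2→P gives 5>2; P3→X gives 5>2]
(B,S,Z): not NE [P1→C gives 9>7; P3→X gives 5>3]
(B,S,W): not NE [P1→D gives 8>3; P2→P gives 5>4; P3→X gives 5>2]
(C,P,X): not NE [P1→B gives 9>4]
(C,P,Y): not NE [P2→R gives 6>3]
(C,P,Z): not NE [P1→A gives 7>2; P2→S gives 8>1; P3→Y gives 7>3]
(C,P,W): not NE [P1→D gives 7>4; P3→Y gives 7>2]
(C,Q,X): not NE [P1→A gives 8>1; P2→P gives 8>0; P3→W gives 5>0]
(C,Q,Y): not NE [P2→R gives 6>1; P3→W gives 5>0]
(C,Q,Z): not NE [P1→D gives 7>1; P2→S gives 8>7; P3→W gives 5>1]
(C,Q,W): not NE [P2→P gives 9>2]
(C,R,X): not NE [P1→A gives 8>6; P2→P gives 8>2]
(C,R,Y): not NE [P1→D gives 8>0]
(C,R,Z): not NE [P1→B gives 6>5; P3→Y gives 5>4]
(C,R,W): not NE [P2→P gives 9>7; P3→Y gives 5>0]
(C,S,X): not NE [P1→A gives 5>3; P2→P gives 8>0; P3→Z gives 9>0]
(C,S,Y): not NE [P1→A gives 9>1; P2→R gives 6>1; P3→Z gives 9>4]
(C,S,Z): NE
(C,S,W): not NE [P2→P gives 9>7; P3→Z gives 9>8]
(D,P,X): not NE [P1→B gives 9>7; P2→S gives 9>6; P3→Z gives 9>3]
(D,P,Y): not NE [P1→C gives 9>6; P2→R gives 9>8; P3→Z gives 9>1]
(D,P,Z): not NE [P1→A gives 7>2]
(D,P,W): not NE [P3→Z gives 9>2]
(D,Q,X): not NE [P1→A gives 8>7; P3→W gives 9>2]
(D,Q,Y): not NE [P1→C gives 9>6; P2→R gives 9>1; P3→W gives 9>2]
(D,Q,Z): not NE [P2→P gives 5>1; P3→W gives 9>1]
(D,Q,W): not NE [P1→C gives 8>3; P2→P gives 7>2]
(D,R,X): not NE [P1→A gives 8>4; P2→S gives 9>0; P3→W gives 4>3]
(D,R,Y): not NE [P3→W gives 4>1]
(D,R,Z): not NE [P1→B gives 6>2; P2→P gives 5>4]
(D,R,W): not NE [P1→C gives 5>3; P2→P gives 7>0]
(D,S,X): not NE [P1→A gives 5>0; P3→Y gives 6>5]
(D,S,Y): not NE [P1→A gives 9>1; P2→R gives 9>1]
(D,S,Z): not NE [P1→C gives 9>8; P2→P gives 5>3; P3→Y gives 6>3]
(D,S,W): not NE [P2→P gives 7>3; P3→Y gives 6>1]

NE set: (A,S,X), (C,S,Z)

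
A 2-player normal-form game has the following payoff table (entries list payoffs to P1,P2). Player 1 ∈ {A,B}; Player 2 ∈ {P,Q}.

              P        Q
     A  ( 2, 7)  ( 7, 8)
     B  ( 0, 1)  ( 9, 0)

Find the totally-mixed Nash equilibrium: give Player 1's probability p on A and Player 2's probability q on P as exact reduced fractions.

P1 indiff ⇒ q·2+(1-q)·7 = q·0+(1-q)·9 ⇒ q(2) = (1-q)(2) ⇒ q = 1/2
P2 indiff ⇒ p·7+(1-p)·1 = p·8+(1-p)·0 ⇒ p(-1) = (1-p)(-1) ⇒ p = 1/2

p=1/2, q=1/2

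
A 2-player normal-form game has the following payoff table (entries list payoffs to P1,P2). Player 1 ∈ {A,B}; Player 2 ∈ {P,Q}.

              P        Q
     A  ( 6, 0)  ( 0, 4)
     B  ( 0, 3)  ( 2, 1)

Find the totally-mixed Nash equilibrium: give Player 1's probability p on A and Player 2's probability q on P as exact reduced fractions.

p=1/3, q=1/4

P1 indiff ⇒ q·6+(1-q)·0 = q·0+(1-q)·2 ⇒ q(6) = (1-q)(2) ⇒ q = 1/4
P2 indiff ⇒ p·0+(1-p)·3 = p·4+(1-p)·1 ⇒ p(-4) = (1-p)(-2) ⇒ p = 1/3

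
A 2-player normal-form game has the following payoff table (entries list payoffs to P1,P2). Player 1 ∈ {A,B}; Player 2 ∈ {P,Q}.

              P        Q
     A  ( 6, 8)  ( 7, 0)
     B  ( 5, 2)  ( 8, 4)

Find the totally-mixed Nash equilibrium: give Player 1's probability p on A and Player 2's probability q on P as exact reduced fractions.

(p,q) = (1/5, 1/2)

P1 indiff ⇒ q·6+(1-q)·7 = q·5+(1-q)·8 ⇒ q(1) = (1-q)(1) ⇒ q = 1/2
P2 indiff ⇒ p·8+(1-p)·2 = p·0+(1-p)·4 ⇒ p(8) = (1-p)(2) ⇒ p = 1/5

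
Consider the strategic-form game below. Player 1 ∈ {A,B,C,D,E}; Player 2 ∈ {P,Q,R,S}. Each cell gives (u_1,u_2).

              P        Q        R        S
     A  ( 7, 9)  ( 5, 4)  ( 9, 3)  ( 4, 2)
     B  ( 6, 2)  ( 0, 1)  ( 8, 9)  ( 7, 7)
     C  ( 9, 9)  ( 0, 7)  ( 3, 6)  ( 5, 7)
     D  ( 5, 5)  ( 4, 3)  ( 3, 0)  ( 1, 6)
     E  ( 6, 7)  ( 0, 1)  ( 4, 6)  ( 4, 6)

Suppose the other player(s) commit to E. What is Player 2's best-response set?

P2 best: {P}

u_2(P vs E) = 7
u_2(Q vs E) = 1
u_2(R vs E) = 6
u_2(S vs E) = 6
max payoff 7 at {P}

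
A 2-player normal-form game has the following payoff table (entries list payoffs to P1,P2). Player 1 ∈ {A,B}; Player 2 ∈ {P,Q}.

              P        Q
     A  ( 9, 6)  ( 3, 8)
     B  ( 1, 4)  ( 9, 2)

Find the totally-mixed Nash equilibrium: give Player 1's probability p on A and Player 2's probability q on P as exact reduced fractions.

(p,q) = (1/2, 3/7)

P1 indiff ⇒ q·9+(1-q)·3 = q·1+(1-q)·9 ⇒ q(8) = (1-q)(6) ⇒ q = 3/7
P2 indiff ⇒ p·6+(1-p)·4 = p·8+(1-p)·2 ⇒ p(-2) = (1-p)(-2) ⇒ p = 1/2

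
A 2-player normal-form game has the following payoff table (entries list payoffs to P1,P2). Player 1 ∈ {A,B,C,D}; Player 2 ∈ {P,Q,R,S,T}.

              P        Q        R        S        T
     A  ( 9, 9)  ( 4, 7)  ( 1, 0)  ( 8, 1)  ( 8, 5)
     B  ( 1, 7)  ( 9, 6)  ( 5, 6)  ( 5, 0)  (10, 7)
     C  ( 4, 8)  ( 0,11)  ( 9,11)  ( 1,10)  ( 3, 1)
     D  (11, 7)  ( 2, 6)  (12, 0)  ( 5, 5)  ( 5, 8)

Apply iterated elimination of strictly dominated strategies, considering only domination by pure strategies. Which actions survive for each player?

P1 drop C (D beats it: P:11>4 Q:2>0 R:12>9 S:5>1 T:5>3)
P2 drop Q (P beats it: A:9>7 B:7>6 D:7>6)
P2 drop R (P beats it: A:9>0 B:7>6 D:7>0)
P2 drop S (P beats it: A:9>1 B:7>0 D:7>5)
P1→{A,B,D} P2→{P,T}

Survivors P1:{A,B,D} P2:{P,T}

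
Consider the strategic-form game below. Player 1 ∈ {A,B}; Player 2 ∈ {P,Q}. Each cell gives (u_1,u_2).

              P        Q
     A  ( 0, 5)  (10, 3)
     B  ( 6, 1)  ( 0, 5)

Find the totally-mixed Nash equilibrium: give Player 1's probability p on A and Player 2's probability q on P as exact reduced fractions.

P1 indiff ⇒ q·0+(1-q)·10 = q·6+(1-q)·0 ⇒ q(-6) = (1-q)(-10) ⇒ q = 5/8
P2 indiff ⇒ p·5+(1-p)·1 = p·3+(1-p)·5 ⇒ p(2) = (1-p)(4) ⇒ p = 2/3

P1 mixes 2/3 on A; P2 mixes 5/8 on P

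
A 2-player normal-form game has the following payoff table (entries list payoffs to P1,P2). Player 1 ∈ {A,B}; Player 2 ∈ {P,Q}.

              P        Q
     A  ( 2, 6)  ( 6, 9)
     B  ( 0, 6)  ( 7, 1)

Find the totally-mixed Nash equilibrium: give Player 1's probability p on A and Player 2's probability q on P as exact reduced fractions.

P1 mixes 5/8 on A; P2 mixes 1/3 on P

P1 indiff ⇒ q·2+(1-q)·6 = q·0+(1-q)·7 ⇒ q(2) = (1-q)(1) ⇒ q = 1/3
P2 indiff ⇒ p·6+(1-p)·6 = p·9+(1-p)·1 ⇒ p(-3) = (1-p)(-5) ⇒ p = 5/8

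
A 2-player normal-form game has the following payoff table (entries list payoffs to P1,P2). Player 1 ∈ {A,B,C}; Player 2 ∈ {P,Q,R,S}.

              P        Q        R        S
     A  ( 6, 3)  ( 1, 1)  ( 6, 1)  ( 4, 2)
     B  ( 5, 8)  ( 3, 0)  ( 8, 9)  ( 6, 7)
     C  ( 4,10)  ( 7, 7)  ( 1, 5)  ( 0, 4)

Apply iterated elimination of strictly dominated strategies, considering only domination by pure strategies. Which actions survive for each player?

Remaining: P1:{A,B} P2:{P,R}

P2 drop Q (P beats it: A:3>1 B:8>0 C:10>7)
P1 drop C (A beats it: P:6>4 R:6>1 S:4>0)
P2 drop S (P beats it: A:3>2 B:8>7)
P1→{A,B} P2→{P,R}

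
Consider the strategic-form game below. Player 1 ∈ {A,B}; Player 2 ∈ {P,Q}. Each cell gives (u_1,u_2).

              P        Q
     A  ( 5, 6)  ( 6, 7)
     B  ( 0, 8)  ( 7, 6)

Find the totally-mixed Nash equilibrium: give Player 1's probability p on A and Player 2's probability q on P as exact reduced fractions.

p=2/3, q=1/6

P1 indiff ⇒ q·5+(1-q)·6 = q·0+(1-q)·7 ⇒ q(5) = (1-q)(1) ⇒ q = 1/6
P2 indiff ⇒ p·6+(1-p)·8 = p·7+(1-p)·6 ⇒ p(-1) = (1-p)(-2) ⇒ p = 2/3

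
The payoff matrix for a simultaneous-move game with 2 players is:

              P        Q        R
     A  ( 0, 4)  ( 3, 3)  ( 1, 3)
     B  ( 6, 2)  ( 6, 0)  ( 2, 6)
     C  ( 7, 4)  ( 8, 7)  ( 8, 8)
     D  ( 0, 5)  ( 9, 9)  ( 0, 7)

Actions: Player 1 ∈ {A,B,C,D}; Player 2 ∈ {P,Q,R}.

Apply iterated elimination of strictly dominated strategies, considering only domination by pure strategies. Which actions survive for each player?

Survivors P1:{C,D} P2:{Q,R}

P1 drop A (B beats it: P:6>0 Q:6>3 R:2>1)
P1 drop B (C beats it: P:7>6 Q:8>6 R:8>2)
P2 drop P (Q beats it: C:7>4 D:9>5)
P1→{C,D} P2→{Q,R}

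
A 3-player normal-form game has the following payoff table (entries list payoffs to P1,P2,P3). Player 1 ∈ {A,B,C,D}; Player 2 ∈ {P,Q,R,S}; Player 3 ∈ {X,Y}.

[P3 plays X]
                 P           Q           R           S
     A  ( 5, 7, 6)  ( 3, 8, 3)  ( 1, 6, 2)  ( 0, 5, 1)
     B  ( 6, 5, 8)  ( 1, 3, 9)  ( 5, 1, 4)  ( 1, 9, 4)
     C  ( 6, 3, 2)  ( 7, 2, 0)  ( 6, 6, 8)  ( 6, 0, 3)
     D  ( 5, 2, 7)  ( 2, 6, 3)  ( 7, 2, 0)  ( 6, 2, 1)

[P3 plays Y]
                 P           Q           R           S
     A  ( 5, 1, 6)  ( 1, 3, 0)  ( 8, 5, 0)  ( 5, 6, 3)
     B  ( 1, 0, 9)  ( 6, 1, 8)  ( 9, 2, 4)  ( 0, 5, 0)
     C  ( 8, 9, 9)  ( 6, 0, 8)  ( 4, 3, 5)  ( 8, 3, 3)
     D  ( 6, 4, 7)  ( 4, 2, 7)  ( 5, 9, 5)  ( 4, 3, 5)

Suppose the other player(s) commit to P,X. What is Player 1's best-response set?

argmax u_1 = {B,C}

u_1(A vs P,X) = 5
u_1(B vs P,X) = 6
u_1(C vs P,X) = 6
u_1(D vs P,X) = 5
max payoff 6 at {B,C}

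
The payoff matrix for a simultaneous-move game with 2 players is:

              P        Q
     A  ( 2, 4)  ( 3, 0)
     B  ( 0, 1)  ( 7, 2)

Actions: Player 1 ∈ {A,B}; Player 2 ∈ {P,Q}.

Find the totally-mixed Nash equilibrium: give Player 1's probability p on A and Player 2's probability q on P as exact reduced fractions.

P1 mixes 1/5 on A; P2 mixes 2/3 on P

P1 indiff ⇒ q·2+(1-q)·3 = q·0+(1-q)·7 ⇒ q(2) = (1-q)(4) ⇒ q = 2/3
P2 indiff ⇒ p·4+(1-p)·1 = p·0+(1-p)·2 ⇒ p(4) = (1-p)(1) ⇒ p = 1/5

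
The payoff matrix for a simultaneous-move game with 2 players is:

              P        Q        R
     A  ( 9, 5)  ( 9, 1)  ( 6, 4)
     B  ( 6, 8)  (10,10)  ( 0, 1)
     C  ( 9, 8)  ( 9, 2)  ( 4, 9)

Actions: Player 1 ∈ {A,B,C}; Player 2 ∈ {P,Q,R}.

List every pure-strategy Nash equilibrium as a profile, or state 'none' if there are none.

(A,P): NE
(A,Q): not NE [P1→B gives 10>9; P2→P gives 5>1]
(A,R): not NE [P2→P gives 5>4]
(B,P): not NE [P1→C gives 9>6; P2→Q gives 10>8]
(B,Q): NE
(B,R): not NE [P1→A gives 6>0; P2→Q gives 10>1]
(C,P): not NE [P2→R gives 9>8]
(C,Q): not NE [P1→B gives 10>9; P2→R gives 9>2]
(C,R): not NE [P1→A gives 6>4]

NE set: (A,P), (B,Q)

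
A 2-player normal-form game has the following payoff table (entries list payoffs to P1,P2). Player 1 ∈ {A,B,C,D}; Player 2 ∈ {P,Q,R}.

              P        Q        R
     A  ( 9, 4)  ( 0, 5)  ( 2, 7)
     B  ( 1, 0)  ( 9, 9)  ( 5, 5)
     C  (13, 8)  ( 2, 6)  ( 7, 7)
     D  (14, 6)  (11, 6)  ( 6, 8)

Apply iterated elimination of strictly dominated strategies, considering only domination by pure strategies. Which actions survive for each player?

P1 drop A (C beats it: P:13>9 Q:2>0 R:7>2)
P1 drop B (D beats it: P:14>1 Q:11>9 R:6>5)
P2 drop Q (R beats it: C:7>6 D:8>6)
P1→{C,D} P2→{P,R}

Remaining: P1:{C,D} P2:{P,R}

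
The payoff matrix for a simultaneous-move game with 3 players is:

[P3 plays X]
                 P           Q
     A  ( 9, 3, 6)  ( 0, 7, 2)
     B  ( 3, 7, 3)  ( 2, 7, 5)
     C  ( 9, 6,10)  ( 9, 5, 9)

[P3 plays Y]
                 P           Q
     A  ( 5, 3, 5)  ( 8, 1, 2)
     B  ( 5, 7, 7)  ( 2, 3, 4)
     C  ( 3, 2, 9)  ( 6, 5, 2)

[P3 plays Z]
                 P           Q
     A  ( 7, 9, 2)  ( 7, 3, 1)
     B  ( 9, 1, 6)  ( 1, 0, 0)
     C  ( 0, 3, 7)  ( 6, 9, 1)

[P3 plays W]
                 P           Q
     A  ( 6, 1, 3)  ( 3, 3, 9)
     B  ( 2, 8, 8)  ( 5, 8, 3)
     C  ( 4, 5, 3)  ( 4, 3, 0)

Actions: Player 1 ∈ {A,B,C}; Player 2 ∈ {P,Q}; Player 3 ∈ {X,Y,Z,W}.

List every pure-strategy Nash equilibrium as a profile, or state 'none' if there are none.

(A,P,X): not NE [P2→Q gives 7>3]
(A,P,Y): not NE [P3→X gives 6>5]
(A,P,Z): not NE [P1→B gives 9>7; P3→X gives 6>2]
(A,P,W): not NE [P2→Q gives 3>1; P3→X gives 6>3]
(A,Q,X): not NE [P1→C gives 9>0; P3→W gives 9>2]
(A,Q,Y): not NE [P2→P gives 3>1; P3→W gives 9>2]
(A,Q,Z): not NE [P2→P gives 9>3; P3→W gives 9>1]
(A,Q,W): not NE [P1→B gives 5>3]
(B,P,X): not NE [P1→C gives 9>3; P3→W gives 8>3]
(B,P,Y): not NE [P3→W gives 8>7]
(B,P,Z): not NE [P3→W gives 8>6]
(B,P,W): not NE [P1→A gives 6>2]
(B,Q,X): not NE [P1→C gives 9>2]
(B,Q,Y): not NE [P1→A gives 8>2; P2→P gives 7>3; P3→X gives 5>4]
(B,Q,Z): not NE [P1→A gives 7>1; P2→P gives 1>0; P3→X gives 5>0]
(B,Q,W): not NE [P3→X gives 5>3]
(C,P,X): NE
(C,P,Y): not NE [P1→B gives 5>3; P2→Q gives 5>2; P3→X gives 10>9]
(C,P,Z): not NE [P1→B gives 9>0; P2→Q gives 9>3; P3→X gives 10>7]
(C,P,W): not NE [P1→A gives 6>4; P3→X gives 10>3]
(C,Q,X): not NE [P2→P gives 6>5]
(C,Q,Y): not NE [P1→A gives 8>6; P3→X gives 9>2]
(C,Q,Z): not NE [P1→A gives 7>6; P3→X gives 9>1]
(C,Q,W): not NE [P1→B gives 5>4; P2→P gives 5>3; P3→X gives 9>0]

NE set: (C,P,X)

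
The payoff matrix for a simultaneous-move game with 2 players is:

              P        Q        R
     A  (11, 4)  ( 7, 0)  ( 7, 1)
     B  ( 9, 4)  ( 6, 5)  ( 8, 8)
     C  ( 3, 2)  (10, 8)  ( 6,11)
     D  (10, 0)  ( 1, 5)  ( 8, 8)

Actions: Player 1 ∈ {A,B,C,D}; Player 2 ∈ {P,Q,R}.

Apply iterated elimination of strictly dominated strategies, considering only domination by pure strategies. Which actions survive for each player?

P2 drop Q (R beats it: A:1>0 B:8>5 C:11>8 D:8>5)
P1 drop C (A beats it: P:11>3 R:7>6)
P1→{A,B,D} P2→{P,R}

Survivors P1:{A,B,D} P2:{P,R}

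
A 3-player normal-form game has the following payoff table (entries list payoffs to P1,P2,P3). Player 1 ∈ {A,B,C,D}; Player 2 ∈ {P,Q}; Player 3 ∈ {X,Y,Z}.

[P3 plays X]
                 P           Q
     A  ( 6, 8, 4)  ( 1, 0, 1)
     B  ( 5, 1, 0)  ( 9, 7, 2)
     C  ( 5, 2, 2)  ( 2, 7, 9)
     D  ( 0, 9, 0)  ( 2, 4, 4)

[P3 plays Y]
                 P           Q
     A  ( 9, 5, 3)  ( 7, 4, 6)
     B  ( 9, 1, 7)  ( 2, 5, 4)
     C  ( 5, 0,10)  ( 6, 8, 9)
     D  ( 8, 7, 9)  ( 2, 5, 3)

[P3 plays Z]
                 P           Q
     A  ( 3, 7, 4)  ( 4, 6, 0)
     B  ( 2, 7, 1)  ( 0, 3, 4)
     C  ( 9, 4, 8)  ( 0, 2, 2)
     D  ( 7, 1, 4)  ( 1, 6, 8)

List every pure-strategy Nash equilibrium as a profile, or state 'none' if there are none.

(A,P,X): NE
(A,P,Y): not NE [P3→Z gives 4>3]
(A,P,Z): not NE [P1→C gives 9>3]
(A,Q,X): not NE [P1→B gives 9>1; P2→P gives 8>0; P3→Y gives 6>1]
(A,Q,Y): not NE [P2→P gives 5>4]
(A,Q,Z): not NE [P2→P gives 7>6; P3→Y gives 6>0]
(B,P,X): not NE [P1→A gives 6>5; P2→Q gives 7>1; P3→Y gives 7>0]
(B,P,Y): not NE [P2→Q gives 5>1]
(B,P,Z): not NE [P1→C gives 9>2; P3→Y gives 7>1]
(B,Q,X): not NE [P3→Z gives 4>2]
(B,Q,Y): not NE [P1→A gives 7>2]
(B,Q,Z): not NE [P1→A gives 4>0; P2→P gives 7>3]
(C,P,X): not NE [P1→A gives 6>5; P2→Q gives 7>2; P3→Y gives 10>2]
(C,P,Y): not NE [P1→B gives 9>5; P2→Q gives 8>0]
(C,P,Z): not NE [P3→Y gives 10>8]
(C,Q,X): not NE [P1→B gives 9>2]
(C,Q,Y): not NE [P1→A gives 7>6]
(C,Q,Z): not NE [P1→A gives 4>0; P2→P gives 4>2; P3→Y gives 9>2]
(D,P,X): not NE [P1→A gives 6>0; P3→Y gives 9>0]
(D,P,Y): not NE [P1→B gives 9>8]
(D,P,Z): not NE [P1→C gives 9>7; P2→Q gives 6>1; P3→Y gives 9>4]
(D,Q,X): not NE [P1→B gives 9>2; P2→P gives 9>4; P3→Z gives 8>4]
(D,Q,Y): not NE [P1→A gives 7>2; P2→P gives 7>5; P3→Z gives 8>3]
(D,Q,Z): not NE [P1→A gives 4>1]

PSNE = {(A,P,X)}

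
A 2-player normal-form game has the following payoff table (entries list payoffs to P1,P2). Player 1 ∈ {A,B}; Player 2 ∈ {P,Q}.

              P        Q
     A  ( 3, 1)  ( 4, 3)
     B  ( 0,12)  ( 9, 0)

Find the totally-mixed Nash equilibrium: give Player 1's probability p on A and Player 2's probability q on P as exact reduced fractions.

P1 indiff ⇒ q·3+(1-q)·4 = q·0+(1-q)·9 ⇒ q(3) = (1-q)(5) ⇒ q = 5/8
P2 indiff ⇒ p·1+(1-p)·12 = p·3+(1-p)·0 ⇒ p(-2) = (1-p)(-12) ⇒ p = 6/7

P1 mixes 6/7 on A; P2 mixes 5/8 on P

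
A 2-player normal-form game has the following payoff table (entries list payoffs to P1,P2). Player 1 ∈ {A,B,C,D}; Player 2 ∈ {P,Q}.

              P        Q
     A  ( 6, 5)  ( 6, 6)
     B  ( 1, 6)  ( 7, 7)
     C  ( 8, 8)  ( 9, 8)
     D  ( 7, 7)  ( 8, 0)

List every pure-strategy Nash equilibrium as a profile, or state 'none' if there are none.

(A,P): not NE [P1→C gives 8>6; P2→Q gives 6>5]
(A,Q): not NE [P1→C gives 9>6]
(B,P): not NE [P1→C gives 8>1; P2→Q gives 7>6]
(B,Q): not NE [P1→C gives 9>7]
(C,P): NE
(C,Q): NE
(D,P): not NE [P1→C gives 8>7]
(D,Q): not NE [P1→C gives 9>8; P2→P gives 7>0]

PSNE = {(C,P), (C,Q)}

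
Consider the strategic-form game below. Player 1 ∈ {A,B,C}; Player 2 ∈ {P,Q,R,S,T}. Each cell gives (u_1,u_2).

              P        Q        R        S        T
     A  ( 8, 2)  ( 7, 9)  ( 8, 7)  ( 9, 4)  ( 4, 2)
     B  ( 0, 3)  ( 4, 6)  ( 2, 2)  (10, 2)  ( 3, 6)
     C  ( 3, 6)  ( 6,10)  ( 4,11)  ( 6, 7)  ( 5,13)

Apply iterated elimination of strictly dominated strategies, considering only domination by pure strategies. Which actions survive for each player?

P2 drop P (Q beats it: A:9>2 B:6>3 C:10>6)
P2 drop S (Q beats it: A:9>4 B:6>2 C:10>7)
P1 drop B (A beats it: Q:7>4 R:8>2 T:4>3)
P1→{A,C} P2→{Q,R,T}

Survivors P1:{A,C} P2:{Q,R,T}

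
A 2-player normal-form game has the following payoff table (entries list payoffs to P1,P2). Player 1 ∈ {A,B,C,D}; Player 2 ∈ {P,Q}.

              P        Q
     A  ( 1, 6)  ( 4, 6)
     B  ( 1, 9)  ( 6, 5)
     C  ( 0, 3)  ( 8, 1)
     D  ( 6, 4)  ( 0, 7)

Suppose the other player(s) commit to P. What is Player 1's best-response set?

u_1(A vs P) = 1
u_1(B vs P) = 1
u_1(C vs P) = 0
u_1(D vs P) = 6
max payoff 6 at {D}

P1 best: {D}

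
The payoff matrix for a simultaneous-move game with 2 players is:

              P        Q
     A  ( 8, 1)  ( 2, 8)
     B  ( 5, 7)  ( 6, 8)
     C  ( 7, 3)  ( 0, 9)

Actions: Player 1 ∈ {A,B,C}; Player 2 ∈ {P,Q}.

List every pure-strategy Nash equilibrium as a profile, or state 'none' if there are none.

PSNE = {(B,Q)}

(A,P): not NE [P2→Q gives 8>1]
(A,Q): not NE [P1→B gives 6>2]
(B,P): not NE [P1→A gives 8>5; P2→Q gives 8>7]
(B,Q): NE
(C,P): not NE [P1→A gives 8>7; P2→Q gives 9>3]
(C,Q): not NE [P1→B gives 6>0]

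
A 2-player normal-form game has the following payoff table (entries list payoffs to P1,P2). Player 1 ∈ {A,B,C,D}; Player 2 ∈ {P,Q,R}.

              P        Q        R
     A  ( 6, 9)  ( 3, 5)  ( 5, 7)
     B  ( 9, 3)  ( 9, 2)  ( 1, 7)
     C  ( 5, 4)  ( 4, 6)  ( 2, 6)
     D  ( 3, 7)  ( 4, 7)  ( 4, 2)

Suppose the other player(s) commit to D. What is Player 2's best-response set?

BR_2 = {P,Q}

u_2(P vs D) = 7
u_2(Q vs D) = 7
u_2(R vs D) = 2
max payoff 7 at {P,Q}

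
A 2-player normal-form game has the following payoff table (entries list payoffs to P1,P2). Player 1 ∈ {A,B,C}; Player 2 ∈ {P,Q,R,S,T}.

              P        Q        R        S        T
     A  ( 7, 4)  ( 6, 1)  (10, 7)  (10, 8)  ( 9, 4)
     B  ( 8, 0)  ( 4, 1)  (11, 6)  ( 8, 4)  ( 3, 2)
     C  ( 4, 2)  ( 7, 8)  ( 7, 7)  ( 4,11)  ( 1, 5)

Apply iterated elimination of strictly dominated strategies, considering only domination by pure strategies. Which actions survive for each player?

Survivors P1:{A,B} P2:{R,S}

P2 drop P (R beats it: A:7>4 B:6>0 C:7>2)
P2 drop Q (S beats it: A:8>1 B:4>1 C:11>8)
P1 drop C (A beats it: R:10>7 S:10>4 T:9>1)
P2 drop T (R beats it: A:7>4 B:6>2)
P1→{A,B} P2→{R,S}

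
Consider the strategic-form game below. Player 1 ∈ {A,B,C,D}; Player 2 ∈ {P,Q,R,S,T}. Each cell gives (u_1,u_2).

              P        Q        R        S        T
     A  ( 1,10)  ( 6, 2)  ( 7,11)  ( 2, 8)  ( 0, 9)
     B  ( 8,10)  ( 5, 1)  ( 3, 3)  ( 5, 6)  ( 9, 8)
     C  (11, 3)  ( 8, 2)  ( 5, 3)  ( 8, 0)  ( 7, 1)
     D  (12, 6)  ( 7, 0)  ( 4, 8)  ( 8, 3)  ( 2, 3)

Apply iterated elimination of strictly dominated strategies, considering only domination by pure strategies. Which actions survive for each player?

P2 drop Q (P beats it: A:10>2 B:10>1 C:3>2 D:6>0)
P2 drop S (P beats it: A:10>8 B:10>6 C:3>0 D:6>3)
P2 drop T (P beats it: A:10>9 B:10>8 C:3>1 D:6>3)
P1 drop B (C beats it: P:11>8 R:5>3)
P1→{A,C,D} P2→{P,R}

IESDS → P1:{A,C,D} P2:{P,R}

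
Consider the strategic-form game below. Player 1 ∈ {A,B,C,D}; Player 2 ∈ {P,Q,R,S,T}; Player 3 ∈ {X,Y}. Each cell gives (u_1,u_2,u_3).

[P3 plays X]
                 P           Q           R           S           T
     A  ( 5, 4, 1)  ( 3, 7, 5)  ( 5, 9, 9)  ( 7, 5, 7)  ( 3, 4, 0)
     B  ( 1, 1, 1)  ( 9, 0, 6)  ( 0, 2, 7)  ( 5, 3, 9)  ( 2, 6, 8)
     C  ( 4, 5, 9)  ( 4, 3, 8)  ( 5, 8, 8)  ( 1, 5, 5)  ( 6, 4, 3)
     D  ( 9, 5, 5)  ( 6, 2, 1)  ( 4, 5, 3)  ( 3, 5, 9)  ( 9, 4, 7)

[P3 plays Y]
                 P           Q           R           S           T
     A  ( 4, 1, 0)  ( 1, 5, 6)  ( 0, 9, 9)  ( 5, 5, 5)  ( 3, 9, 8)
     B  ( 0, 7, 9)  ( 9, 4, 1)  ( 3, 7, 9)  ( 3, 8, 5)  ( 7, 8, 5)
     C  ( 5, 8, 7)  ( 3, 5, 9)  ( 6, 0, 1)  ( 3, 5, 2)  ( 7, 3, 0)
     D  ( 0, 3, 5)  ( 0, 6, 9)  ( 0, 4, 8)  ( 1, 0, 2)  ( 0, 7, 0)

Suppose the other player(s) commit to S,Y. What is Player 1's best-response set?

u_1(A vs S,Y) = 5
u_1(B vs S,Y) = 3
u_1(C vs S,Y) = 3
u_1(D vs S,Y) = 1
max payoff 5 at {A}

P1 best: {A}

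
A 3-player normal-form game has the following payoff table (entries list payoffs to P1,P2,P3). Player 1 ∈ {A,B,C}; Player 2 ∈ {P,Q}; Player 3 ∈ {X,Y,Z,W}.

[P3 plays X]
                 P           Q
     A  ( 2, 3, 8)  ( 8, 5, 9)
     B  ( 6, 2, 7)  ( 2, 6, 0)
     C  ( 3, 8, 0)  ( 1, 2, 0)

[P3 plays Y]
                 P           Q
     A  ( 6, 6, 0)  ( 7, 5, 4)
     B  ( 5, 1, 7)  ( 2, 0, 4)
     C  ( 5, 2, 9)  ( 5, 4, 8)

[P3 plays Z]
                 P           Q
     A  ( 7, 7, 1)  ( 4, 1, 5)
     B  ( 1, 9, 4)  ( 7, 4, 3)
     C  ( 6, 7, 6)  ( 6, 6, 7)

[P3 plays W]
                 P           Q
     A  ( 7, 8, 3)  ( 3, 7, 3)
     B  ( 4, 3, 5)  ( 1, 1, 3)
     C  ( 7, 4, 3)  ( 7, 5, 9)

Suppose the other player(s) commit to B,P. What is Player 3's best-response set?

u_3(X vs B,P) = 7
u_3(Y vs B,P) = 7
u_3(Z vs B,P) = 4
u_3(W vs B,P) = 5
max payoff 7 at {X,Y}

P3 best: {X,Y}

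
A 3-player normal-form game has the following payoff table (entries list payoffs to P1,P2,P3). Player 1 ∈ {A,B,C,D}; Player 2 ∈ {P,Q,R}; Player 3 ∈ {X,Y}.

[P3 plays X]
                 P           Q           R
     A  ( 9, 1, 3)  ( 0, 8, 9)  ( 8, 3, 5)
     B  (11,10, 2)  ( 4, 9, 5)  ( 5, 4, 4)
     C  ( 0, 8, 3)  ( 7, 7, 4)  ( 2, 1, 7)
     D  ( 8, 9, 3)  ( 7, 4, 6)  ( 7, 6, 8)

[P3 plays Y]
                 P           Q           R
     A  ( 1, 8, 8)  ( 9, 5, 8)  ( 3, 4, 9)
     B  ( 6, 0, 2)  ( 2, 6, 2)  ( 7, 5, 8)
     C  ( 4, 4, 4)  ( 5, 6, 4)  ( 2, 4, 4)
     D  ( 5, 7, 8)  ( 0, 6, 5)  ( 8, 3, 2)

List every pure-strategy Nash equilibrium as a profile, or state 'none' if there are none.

(A,P,X): not NE [P1→B gives 11>9; P2→Q gives 8>1; P3→Y gives 8>3]
(A,P,Y): not NE [P1→B gives 6>1]
(A,Q,X): not NE [P1→D gives 7>0]
(A,Q,Y): not NE [P2→P gives 8>5; P3→X gives 9>8]
(A,R,X): not NE [P2→Q gives 8>3; P3→Y gives 9>5]
(A,R,Y): not NE [P1→D gives 8>3; P2→P gives 8>4]
(B,P,X): NE
(B,P,Y): not NE [P2→Q gives 6>0]
(B,Q,X): not NE [P1→D gives 7>4; P2→P gives 10>9]
(B,Q,Y): not NE [P1→A gives 9>2; P3→X gives 5>2]
(B,R,X): not NE [P1→A gives 8>5; P2→P gives 10>4; P3→Y gives 8>4]
(B,R,Y): not NE [P1→D gives 8>7; P2→Q gives 6>5]
(C,P,X): not NE [P1→B gives 11>0; P3→Y gives 4>3]
(C,P,Y): not NE [P1→B gives 6>4; P2→Q gives 6>4]
(C,Q,X): not NE [P2→P gives 8>7]
(C,Q,Y): not NE [P1→A gives 9>5]
(C,R,X): not NE [P1→A gives 8>2; P2→P gives 8>1]
(C,R,Y): not NE [P1→D gives 8>2; P2→Q gives 6>4; P3→X gives 7>4]
(D,P,X): not NE [P1→B gives 11>8; P3→Y gives 8>3]
(D,P,Y): not NE [P1→B gives 6>5]
(D,Q,X): not NE [P2→P gives 9>4]
(D,Q,Y): not NE [P1→A gives 9>0; P2→P gives 7>6; P3→X gives 6>5]
(D,R,X): not NE [P1→A gives 8>7; P2→P gives 9>6]
(D,R,Y): not NE [P2→P gives 7>3; P3→X gives 8>2]

Nash profiles: (B,P,X)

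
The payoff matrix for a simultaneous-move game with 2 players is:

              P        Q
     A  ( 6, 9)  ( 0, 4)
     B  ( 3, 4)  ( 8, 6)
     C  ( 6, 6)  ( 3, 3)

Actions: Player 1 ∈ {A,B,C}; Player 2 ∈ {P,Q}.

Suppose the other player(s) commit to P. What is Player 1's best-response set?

u_1(A vs P) = 6
u_1(B vs P) = 3
u_1(C vs P) = 6
max payoff 6 at {A,C}

BR_1 = {A,C}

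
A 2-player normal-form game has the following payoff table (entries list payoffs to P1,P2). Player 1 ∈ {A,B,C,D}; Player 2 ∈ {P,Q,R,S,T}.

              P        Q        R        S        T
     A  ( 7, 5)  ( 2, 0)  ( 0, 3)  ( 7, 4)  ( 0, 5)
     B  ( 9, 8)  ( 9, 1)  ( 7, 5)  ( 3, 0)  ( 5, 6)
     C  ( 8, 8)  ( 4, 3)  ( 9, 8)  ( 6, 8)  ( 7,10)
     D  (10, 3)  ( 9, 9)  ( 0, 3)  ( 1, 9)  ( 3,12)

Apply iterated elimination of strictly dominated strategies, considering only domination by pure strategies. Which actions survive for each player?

P2 drop Q (T beats it: A:5>0 B:6>1 C:10>3 D:12>9)
P2 drop R (T beats it: A:5>3 B:6>5 C:10>8 D:12>3)
P2 drop S (T beats it: A:5>4 B:6>0 C:10>8 D:12>9)
P1 drop A (B beats it: P:9>7 T:5>0)
P1→{B,C,D} P2→{P,T}

Survivors P1:{B,C,D} P2:{P,T}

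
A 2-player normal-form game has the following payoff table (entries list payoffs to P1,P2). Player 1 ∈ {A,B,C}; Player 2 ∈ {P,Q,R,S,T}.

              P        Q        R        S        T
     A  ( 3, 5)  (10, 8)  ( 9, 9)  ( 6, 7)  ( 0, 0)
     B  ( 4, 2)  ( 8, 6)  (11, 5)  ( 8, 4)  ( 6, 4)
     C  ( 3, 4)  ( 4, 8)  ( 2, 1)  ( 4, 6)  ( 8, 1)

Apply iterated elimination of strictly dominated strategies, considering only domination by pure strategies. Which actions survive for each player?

IESDS → P1:{A,B} P2:{Q,R}

P2 drop P (Q beats it: A:8>5 B:6>2 C:8>4)
P2 drop S (Q beats it: A:8>7 B:6>4 C:8>6)
P2 drop T (Q beats it: A:8>0 B:6>4 C:8>1)
P1 drop C (A beats it: Q:10>4 R:9>2)
P1→{A,B} P2→{Q,R}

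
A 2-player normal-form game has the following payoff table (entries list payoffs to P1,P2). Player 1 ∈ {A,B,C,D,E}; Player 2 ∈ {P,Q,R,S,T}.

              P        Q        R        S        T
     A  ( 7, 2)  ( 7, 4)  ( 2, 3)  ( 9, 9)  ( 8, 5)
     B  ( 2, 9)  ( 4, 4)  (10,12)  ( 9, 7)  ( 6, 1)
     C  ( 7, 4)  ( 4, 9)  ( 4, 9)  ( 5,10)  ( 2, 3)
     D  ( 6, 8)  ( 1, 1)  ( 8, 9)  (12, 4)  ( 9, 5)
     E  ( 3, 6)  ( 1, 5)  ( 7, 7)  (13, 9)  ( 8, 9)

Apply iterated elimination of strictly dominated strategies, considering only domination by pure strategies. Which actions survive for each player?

P2 drop P (R beats it: A:3>2 B:12>9 C:9>4 D:9>8 E:7>6)
P2 drop Q (S beats it: A:9>4 B:7>4 C:10>9 D:4>1 E:9>5)
P1 drop A (D beats it: R:8>2 S:12>9 T:9>8)
P1 drop C (B beats it: R:10>4 S:9>5 T:6>2)
P1→{B,D,E} P2→{R,S,T}

Remaining: P1:{B,D,E} P2:{R,S,T}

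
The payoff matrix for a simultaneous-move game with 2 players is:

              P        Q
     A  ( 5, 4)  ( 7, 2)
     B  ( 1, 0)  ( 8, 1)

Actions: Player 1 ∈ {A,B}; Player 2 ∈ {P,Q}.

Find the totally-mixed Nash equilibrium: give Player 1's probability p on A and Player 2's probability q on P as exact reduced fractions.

P1 mixes 1/3 on A; P2 mixes 1/5 on P

P1 indiff ⇒ q·5+(1-q)·7 = q·1+(1-q)·8 ⇒ q(4) = (1-q)(1) ⇒ q = 1/5
P2 indiff ⇒ p·4+(1-p)·0 = p·2+(1-p)·1 ⇒ p(2) = (1-p)(1) ⇒ p = 1/3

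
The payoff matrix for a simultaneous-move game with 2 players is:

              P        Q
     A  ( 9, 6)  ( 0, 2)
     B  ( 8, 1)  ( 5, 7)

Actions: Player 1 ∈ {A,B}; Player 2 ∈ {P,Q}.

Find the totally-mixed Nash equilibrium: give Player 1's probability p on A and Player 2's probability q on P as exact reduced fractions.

P1 indiff ⇒ q·9+(1-q)·0 = q·8+(1-q)·5 ⇒ q(1) = (1-q)(5) ⇒ q = 5/6
P2 indiff ⇒ p·6+(1-p)·1 = p·2+(1-p)·7 ⇒ p(4) = (1-p)(6) ⇒ p = 3/5

(p,q) = (3/5, 5/6)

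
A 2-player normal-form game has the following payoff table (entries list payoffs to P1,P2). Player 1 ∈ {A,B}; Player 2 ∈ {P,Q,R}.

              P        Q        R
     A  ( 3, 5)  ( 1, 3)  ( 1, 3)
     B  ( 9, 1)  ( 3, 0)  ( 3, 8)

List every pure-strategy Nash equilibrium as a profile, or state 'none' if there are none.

(A,P): not NE [P1→B gives 9>3]
(A,Q): not NE [P1→B gives 3>1; P2→P gives 5>3]
(A,R): not NE [P1→B gives 3>1; P2→P gives 5>3]
(B,P): not NE [P2→R gives 8>1]
(B,Q): not NE [P2→R gives 8>0]
(B,R): NE

PSNE = {(B,R)}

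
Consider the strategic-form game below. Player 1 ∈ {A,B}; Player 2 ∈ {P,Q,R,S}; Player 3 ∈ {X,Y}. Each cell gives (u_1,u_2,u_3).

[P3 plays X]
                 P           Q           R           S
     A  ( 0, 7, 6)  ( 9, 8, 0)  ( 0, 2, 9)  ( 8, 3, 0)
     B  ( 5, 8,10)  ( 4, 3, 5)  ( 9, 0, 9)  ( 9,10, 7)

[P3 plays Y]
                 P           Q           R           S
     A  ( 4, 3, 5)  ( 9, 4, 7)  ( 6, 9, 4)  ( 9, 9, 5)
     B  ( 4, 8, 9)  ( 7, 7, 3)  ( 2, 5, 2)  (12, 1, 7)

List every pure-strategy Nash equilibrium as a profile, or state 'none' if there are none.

(A,P,X): not NE [P1→B gives 5>0; P2→Q gives 8>7]
(A,P,Y): not NE [P2→S gives 9>3; P3→X gives 6>5]
(A,Q,X): not NE [P3→Y gives 7>0]
(A,Q,Y): not NE [P2→S gives 9>4]
(A,R,X): not NE [P1→B gives 9>0; P2→Q gives 8>2]
(A,R,Y): not NE [P3→X gives 9>4]
(A,S,X): not NE [P1→B gives 9>8; P2→Q gives 8>3; P3→Y gives 5>0]
(A,S,Y): not NE [P1→B gives 12>9]
(B,P,X): not NE [P2→S gives 10>8]
(B,P,Y): not NE [P3→X gives 10>9]
(B,Q,X): not NE [P1→A gives 9>4; P2→S gives 10>3]
(B,Q,Y): not NE [P1→A gives 9>7; P2→P gives 8>7; P3→X gives 5>3]
(B,R,X): not NE [P2→S gives 10>0]
(B,R,Y): not NE [P1→A gives 6>2; P2→P gives 8>5; P3→X gives 9>2]
(B,S,X): NE
(B,S,Y): not NE [P2→P gives 8>1]

Nash profiles: (B,S,X)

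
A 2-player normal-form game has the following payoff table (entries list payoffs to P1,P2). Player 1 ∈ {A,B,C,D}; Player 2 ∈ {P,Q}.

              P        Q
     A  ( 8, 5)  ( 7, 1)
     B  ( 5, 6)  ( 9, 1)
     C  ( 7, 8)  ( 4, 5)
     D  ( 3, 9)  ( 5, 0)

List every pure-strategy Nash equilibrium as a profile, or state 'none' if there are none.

(A,P): NE
(A,Q): not NE [P1→B gives 9>7; P2→P gives 5>1]
(B,P): not NE [P1→A gives 8>5]
(B,Q): not NE [P2→P gives 6>1]
(C,P): not NE [P1→A gives 8>7]
(C,Q): not NE [P1→B gives 9>4; P2→P gives 8>5]
(D,P): not NE [P1→A gives 8>3]
(D,Q): not NE [P1→B gives 9>5; P2→P gives 9>0]

NE set: (A,P)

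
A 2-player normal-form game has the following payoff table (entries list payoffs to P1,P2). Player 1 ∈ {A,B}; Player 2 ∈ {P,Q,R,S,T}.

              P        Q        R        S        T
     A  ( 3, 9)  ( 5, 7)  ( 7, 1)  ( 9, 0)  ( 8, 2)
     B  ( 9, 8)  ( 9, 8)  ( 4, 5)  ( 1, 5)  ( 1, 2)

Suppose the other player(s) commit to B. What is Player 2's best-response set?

u_2(P vs B) = 8
u_2(Q vs B) = 8
u_2(R vs B) = 5
u_2(S vs B) = 5
u_2(T vs B) = 2
max payoff 8 at {P,Q}

BR_2 = {P,Q}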